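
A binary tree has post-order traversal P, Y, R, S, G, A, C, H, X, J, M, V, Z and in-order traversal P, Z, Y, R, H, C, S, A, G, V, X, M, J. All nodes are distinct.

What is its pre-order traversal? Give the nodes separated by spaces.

Z P V H R Y C A S G M X J

The last element of post-order is the root; it splits in-order into left and right subtrees.
Root Z: left subtree has 1 node {P}, right has 11 {Y, R, H, C, S, A, G, V, X, M, J}.
  Root V: left subtree has 7 nodes {Y, R, H, C, S, A, G}, right has 3 {X, M, J}.
    Root H: left subtree has 2 nodes {Y, R}, right has 4 {C, S, A, G}.
      Root R: left subtree has 1 node {Y}, right has 0 { }.
      Root C: left subtree has 0 nodes { }, right has 3 {S, A, G}.
        Root A: left subtree has 1 node {S}, right has 1 {G}.
    Root M: left subtree has 1 node {X}, right has 1 {J}.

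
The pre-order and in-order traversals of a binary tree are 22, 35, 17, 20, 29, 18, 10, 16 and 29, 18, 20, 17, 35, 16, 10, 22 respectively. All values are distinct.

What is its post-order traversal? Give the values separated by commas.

18, 29, 20, 17, 16, 10, 35, 22

The first element of pre-order is the root; it splits in-order into left and right subtrees.
Root 22: left subtree has 7 nodes {29, 18, 20, 17, 35, 16, 10}, right has 0 { }.
  Root 35: left subtree has 4 nodes {29, 18, 20, 17}, right has 2 {16, 10}.
    Root 17: left subtree has 3 nodes {29, 18, 20}, right has 0 { }.
      Root 20: left subtree has 2 nodes {29, 18}, right has 0 { }.
        Root 29: left subtree has 0 nodes { }, right has 1 {18}.
    Root 10: left subtree has 1 node {16}, right has 0 { }.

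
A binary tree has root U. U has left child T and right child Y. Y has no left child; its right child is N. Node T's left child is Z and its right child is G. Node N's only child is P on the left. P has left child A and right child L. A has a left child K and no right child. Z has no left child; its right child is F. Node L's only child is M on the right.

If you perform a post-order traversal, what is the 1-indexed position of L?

Post-order visits the left subtree, then the right subtree, then the node.
At U: go left to T.
  At T: go left to Z.
    At Z: no left child.
    At Z: go right to F.
      F is a leaf — visit F.
    Visit Z.
  At T: go right to G.
    G is a leaf — visit G.
  Visit T.
At U: go right to Y.
  At Y: no left child.
  At Y: go right to N.
    At N: go left to P.
      At P: go left to A.
        At A: go left to K.
          K is a leaf — visit K.
        At A: no right child.
        Visit A.
      At P: go right to L.
        At L: no left child.
        At L: go right to M.
          M is a leaf — visit M.
        Visit L.
      Visit P.
    At N: no right child.
    Visit N.
  Visit Y.
Visit U.
Full post-order sequence: F, Z, G, T, K, A, M, L, P, N, Y, U.

8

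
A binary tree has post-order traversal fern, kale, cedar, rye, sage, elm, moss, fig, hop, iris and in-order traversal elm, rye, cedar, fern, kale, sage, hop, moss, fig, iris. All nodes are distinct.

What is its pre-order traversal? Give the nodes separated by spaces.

iris hop elm sage rye cedar kale fern fig moss

The last element of post-order is the root; it splits in-order into left and right subtrees.
Root iris: left subtree has 9 nodes {elm, rye, cedar, fern, kale, sage, hop, moss, fig}, right has 0 { }.
  Root hop: left subtree has 6 nodes {elm, rye, cedar, fern, kale, sage}, right has 2 {moss, fig}.
    Root elm: left subtree has 0 nodes { }, right has 5 {rye, cedar, fern, kale, sage}.
      Root sage: left subtree has 4 nodes {rye, cedar, fern, kale}, right has 0 { }.
        Root rye: left subtree has 0 nodes { }, right has 3 {cedar, fern, kale}.
          Root cedar: left subtree has 0 nodes { }, right has 2 {fern, kale}.
            Root kale: left subtree has 1 node {fern}, right has 0 { }.
    Root fig: left subtree has 1 node {moss}, right has 0 { }.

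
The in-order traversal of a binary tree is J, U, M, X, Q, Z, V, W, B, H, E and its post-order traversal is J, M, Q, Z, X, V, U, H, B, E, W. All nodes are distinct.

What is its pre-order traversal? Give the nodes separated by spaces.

W U J V X M Z Q E B H

The last element of post-order is the root; it splits in-order into left and right subtrees.
Root W: left subtree has 7 nodes {J, U, M, X, Q, Z, V}, right has 3 {B, H, E}.
  Root U: left subtree has 1 node {J}, right has 5 {M, X, Q, Z, V}.
    Root V: left subtree has 4 nodes {M, X, Q, Z}, right has 0 { }.
      Root X: left subtree has 1 node {M}, right has 2 {Q, Z}.
        Root Z: left subtree has 1 node {Q}, right has 0 { }.
  Root E: left subtree has 2 nodes {B, H}, right has 0 { }.
    Root B: left subtree has 0 nodes { }, right has 1 {H}.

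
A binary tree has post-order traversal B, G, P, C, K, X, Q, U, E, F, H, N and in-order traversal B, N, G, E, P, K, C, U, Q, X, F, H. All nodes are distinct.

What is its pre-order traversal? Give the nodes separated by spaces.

N B H F E G U K P C Q X

The last element of post-order is the root; it splits in-order into left and right subtrees.
Root N: left subtree has 1 node {B}, right has 10 {G, E, P, K, C, U, Q, X, F, H}.
  Root H: left subtree has 9 nodes {G, E, P, K, C, U, Q, X, F}, right has 0 { }.
    Root F: left subtree has 8 nodes {G, E, P, K, C, U, Q, X}, right has 0 { }.
      Root E: left subtree has 1 node {G}, right has 6 {P, K, C, U, Q, X}.
        Root U: left subtree has 3 nodes {P, K, C}, right has 2 {Q, X}.
          Root K: left subtree has 1 node {P}, right has 1 {C}.
          Root Q: left subtree has 0 nodes { }, right has 1 {X}.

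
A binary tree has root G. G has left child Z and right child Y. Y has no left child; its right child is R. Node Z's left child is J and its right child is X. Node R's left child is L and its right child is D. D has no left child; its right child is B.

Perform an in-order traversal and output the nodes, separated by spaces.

J Z X G Y L R D B

In-order visits the left subtree, then the node, then the right subtree.
At G: go left to Z.
  At Z: go left to J.
    J is a leaf — visit J.
  Visit Z.
  At Z: go right to X.
    X is a leaf — visit X.
Visit G.
At G: go right to Y.
  At Y: no left child.
  Visit Y.
  At Y: go right to R.
    At R: go left to L.
      L is a leaf — visit L.
    Visit R.
    At R: go right to D.
      At D: no left child.
      Visit D.
      At D: go right to B.
        B is a leaf — visit B.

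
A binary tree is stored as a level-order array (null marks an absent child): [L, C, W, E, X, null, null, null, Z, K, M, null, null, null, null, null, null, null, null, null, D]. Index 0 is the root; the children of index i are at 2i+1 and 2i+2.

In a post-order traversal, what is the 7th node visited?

C

Post-order visits the left subtree, then the right subtree, then the node.
At L: go left to C.
  At C: go left to E.
    At E: no left child.
    At E: go right to Z.
      Z is a leaf — visit Z.
    Visit E.
  At C: go right to X.
    At X: go left to K.
      At K: no left child.
      At K: go right to D.
        D is a leaf — visit D.
      Visit K.
    At X: go right to M.
      M is a leaf — visit M.
    Visit X.
  Visit C.
At L: go right to W.
  W is a leaf — visit W.
Visit L.
Full post-order sequence: Z, E, D, K, M, X, C, W, L.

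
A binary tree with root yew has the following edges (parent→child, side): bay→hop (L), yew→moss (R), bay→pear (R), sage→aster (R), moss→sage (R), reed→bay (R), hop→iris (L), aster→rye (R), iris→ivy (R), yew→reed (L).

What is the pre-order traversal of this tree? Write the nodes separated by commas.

yew, reed, bay, hop, iris, ivy, pear, moss, sage, aster, rye

Pre-order visits the node, then its left subtree, then its right subtree.
Visit yew.
At yew: go left to reed.
  Visit reed.
  At reed: no left child.
  At reed: go right to bay.
    Visit bay.
    At bay: go left to hop.
      Visit hop.
      At hop: go left to iris.
        Visit iris.
        At iris: no left child.
        At iris: go right to ivy.
          ivy is a leaf — visit ivy.
      At hop: no right child.
    At bay: go right to pear.
      pear is a leaf — visit pear.
At yew: go right to moss.
  Visit moss.
  At moss: no left child.
  At moss: go right to sage.
    Visit sage.
    At sage: no left child.
    At sage: go right to aster.
      Visit aster.
      At aster: no left child.
      At aster: go right to rye.
        rye is a leaf — visit rye.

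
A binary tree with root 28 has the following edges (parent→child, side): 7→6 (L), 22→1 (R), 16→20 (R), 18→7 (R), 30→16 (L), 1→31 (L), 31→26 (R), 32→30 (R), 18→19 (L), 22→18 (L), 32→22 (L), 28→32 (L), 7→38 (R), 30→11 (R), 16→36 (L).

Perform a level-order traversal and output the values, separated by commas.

Level-order visits nodes level by level from the root, left to right within each level.
Level 0: 28
Level 1: 32
Level 2: 22, 30
Level 3: 18, 1, 16, 11
Level 4: 19, 7, 31, 36, 20
Level 5: 6, 38, 26

28, 32, 22, 30, 18, 1, 16, 11, 19, 7, 31, 36, 20, 6, 38, 26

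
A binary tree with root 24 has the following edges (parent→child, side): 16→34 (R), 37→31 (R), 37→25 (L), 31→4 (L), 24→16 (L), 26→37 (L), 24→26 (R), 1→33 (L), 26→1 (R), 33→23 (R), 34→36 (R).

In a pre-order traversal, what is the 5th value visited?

Pre-order visits the node, then its left subtree, then its right subtree.
Visit 24.
At 24: go left to 16.
  Visit 16.
  At 16: no left child.
  At 16: go right to 34.
    Visit 34.
    At 34: no left child.
    At 34: go right to 36.
      36 is a leaf — visit 36.
At 24: go right to 26.
  Visit 26.
  At 26: go left to 37.
    Visit 37.
    At 37: go left to 25.
      25 is a leaf — visit 25.
    At 37: go right to 31.
      Visit 31.
      At 31: go left to 4.
        4 is a leaf — visit 4.
      At 31: no right child.
  At 26: go right to 1.
    Visit 1.
    At 1: go left to 33.
      Visit 33.
      At 33: no left child.
      At 33: go right to 23.
        23 is a leaf — visit 23.
    At 1: no right child.
Full pre-order sequence: 24, 16, 34, 36, 26, 37, 25, 31, 4, 1, 33, 23.

26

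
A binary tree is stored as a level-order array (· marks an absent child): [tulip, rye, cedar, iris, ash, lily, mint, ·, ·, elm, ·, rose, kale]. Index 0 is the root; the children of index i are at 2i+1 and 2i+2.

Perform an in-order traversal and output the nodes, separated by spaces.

In-order visits the left subtree, then the node, then the right subtree.
At tulip: go left to rye.
  At rye: go left to iris.
    iris is a leaf — visit iris.
  Visit rye.
  At rye: go right to ash.
    At ash: go left to elm.
      elm is a leaf — visit elm.
    Visit ash.
    At ash: no right child.
Visit tulip.
At tulip: go right to cedar.
  At cedar: go left to lily.
    At lily: go left to rose.
      rose is a leaf — visit rose.
    Visit lily.
    At lily: go right to kale.
      kale is a leaf — visit kale.
  Visit cedar.
  At cedar: go right to mint.
    mint is a leaf — visit mint.

iris rye elm ash tulip rose lily kale cedar mint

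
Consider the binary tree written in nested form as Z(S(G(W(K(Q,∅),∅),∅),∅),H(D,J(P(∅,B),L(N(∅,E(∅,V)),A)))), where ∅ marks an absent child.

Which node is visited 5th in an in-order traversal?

S

In-order visits the left subtree, then the node, then the right subtree.
At Z: go left to S.
  At S: go left to G.
    At G: go left to W.
      At W: go left to K.
        At K: go left to Q.
          Q is a leaf — visit Q.
        Visit K.
        At K: no right child.
      Visit W.
      At W: no right child.
    Visit G.
    At G: no right child.
  Visit S.
  At S: no right child.
Visit Z.
At Z: go right to H.
  At H: go left to D.
    D is a leaf — visit D.
  Visit H.
  At H: go right to J.
    At J: go left to P.
      At P: no left child.
      Visit P.
      At P: go right to B.
        B is a leaf — visit B.
    Visit J.
    At J: go right to L.
      At L: go left to N.
        At N: no left child.
        Visit N.
        At N: go right to E.
          At E: no left child.
          Visit E.
          At E: go right to V.
            V is a leaf — visit V.
      Visit L.
      At L: go right to A.
        A is a leaf — visit A.
Full in-order sequence: Q, K, W, G, S, Z, D, H, P, B, J, N, E, V, L, A.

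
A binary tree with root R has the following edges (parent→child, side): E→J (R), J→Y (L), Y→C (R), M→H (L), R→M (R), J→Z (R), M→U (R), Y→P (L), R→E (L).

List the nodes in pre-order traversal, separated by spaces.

R E J Y P C Z M H U

Pre-order visits the node, then its left subtree, then its right subtree.
Visit R.
At R: go left to E.
  Visit E.
  At E: no left child.
  At E: go right to J.
    Visit J.
    At J: go left to Y.
      Visit Y.
      At Y: go left to P.
        P is a leaf — visit P.
      At Y: go right to C.
        C is a leaf — visit C.
    At J: go right to Z.
      Z is a leaf — visit Z.
At R: go right to M.
  Visit M.
  At M: go left to H.
    H is a leaf — visit H.
  At M: go right to U.
    U is a leaf — visit U.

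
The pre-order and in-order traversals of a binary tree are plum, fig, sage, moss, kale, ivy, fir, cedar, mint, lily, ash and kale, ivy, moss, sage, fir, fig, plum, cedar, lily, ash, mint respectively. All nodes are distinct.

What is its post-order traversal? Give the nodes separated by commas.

ivy, kale, moss, fir, sage, fig, ash, lily, mint, cedar, plum

The first element of pre-order is the root; it splits in-order into left and right subtrees.
Root plum: left subtree has 6 nodes {kale, ivy, moss, sage, fir, fig}, right has 4 {cedar, lily, ash, mint}.
  Root fig: left subtree has 5 nodes {kale, ivy, moss, sage, fir}, right has 0 { }.
    Root sage: left subtree has 3 nodes {kale, ivy, moss}, right has 1 {fir}.
      Root moss: left subtree has 2 nodes {kale, ivy}, right has 0 { }.
        Root kale: left subtree has 0 nodes { }, right has 1 {ivy}.
  Root cedar: left subtree has 0 nodes { }, right has 3 {lily, ash, mint}.
    Root mint: left subtree has 2 nodes {lily, ash}, right has 0 { }.
      Root lily: left subtree has 0 nodes { }, right has 1 {ash}.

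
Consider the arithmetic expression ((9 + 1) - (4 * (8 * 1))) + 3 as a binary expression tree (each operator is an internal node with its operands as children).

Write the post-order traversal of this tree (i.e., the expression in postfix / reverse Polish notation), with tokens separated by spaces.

9 1 + 4 8 1 * * - 3 +

Post-order on an expression tree gives postfix notation: for each operator, emit left operand, right operand, then the operator.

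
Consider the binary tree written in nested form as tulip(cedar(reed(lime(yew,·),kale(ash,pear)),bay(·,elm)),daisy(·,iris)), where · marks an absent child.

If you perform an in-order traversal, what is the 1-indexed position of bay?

8

In-order visits the left subtree, then the node, then the right subtree.
At tulip: go left to cedar.
  At cedar: go left to reed.
    At reed: go left to lime.
      At lime: go left to yew.
        yew is a leaf — visit yew.
      Visit lime.
      At lime: no right child.
    Visit reed.
    At reed: go right to kale.
      At kale: go left to ash.
        ash is a leaf — visit ash.
      Visit kale.
      At kale: go right to pear.
        pear is a leaf — visit pear.
  Visit cedar.
  At cedar: go right to bay.
    At bay: no left child.
    Visit bay.
    At bay: go right to elm.
      elm is a leaf — visit elm.
Visit tulip.
At tulip: go right to daisy.
  At daisy: no left child.
  Visit daisy.
  At daisy: go right to iris.
    iris is a leaf — visit iris.
Full in-order sequence: yew, lime, reed, ash, kale, pear, cedar, bay, elm, tulip, daisy, iris.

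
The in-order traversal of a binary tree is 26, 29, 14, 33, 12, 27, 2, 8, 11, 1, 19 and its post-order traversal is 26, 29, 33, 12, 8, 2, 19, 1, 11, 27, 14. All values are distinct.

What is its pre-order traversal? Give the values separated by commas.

14, 29, 26, 27, 12, 33, 11, 2, 8, 1, 19

The last element of post-order is the root; it splits in-order into left and right subtrees.
Root 14: left subtree has 2 nodes {26, 29}, right has 8 {33, 12, 27, 2, 8, 11, 1, 19}.
  Root 29: left subtree has 1 node {26}, right has 0 { }.
  Root 27: left subtree has 2 nodes {33, 12}, right has 5 {2, 8, 11, 1, 19}.
    Root 12: left subtree has 1 node {33}, right has 0 { }.
    Root 11: left subtree has 2 nodes {2, 8}, right has 2 {1, 19}.
      Root 2: left subtree has 0 nodes { }, right has 1 {8}.
      Root 1: left subtree has 0 nodes { }, right has 1 {19}.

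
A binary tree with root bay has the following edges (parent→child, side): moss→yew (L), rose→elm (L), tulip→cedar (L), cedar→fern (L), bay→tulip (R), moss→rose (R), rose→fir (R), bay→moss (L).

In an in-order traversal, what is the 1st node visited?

In-order visits the left subtree, then the node, then the right subtree.
At bay: go left to moss.
  At moss: go left to yew.
    yew is a leaf — visit yew.
  Visit moss.
  At moss: go right to rose.
    At rose: go left to elm.
      elm is a leaf — visit elm.
    Visit rose.
    At rose: go right to fir.
      fir is a leaf — visit fir.
Visit bay.
At bay: go right to tulip.
  At tulip: go left to cedar.
    At cedar: go left to fern.
      fern is a leaf — visit fern.
    Visit cedar.
    At cedar: no right child.
  Visit tulip.
  At tulip: no right child.
Full in-order sequence: yew, moss, elm, rose, fir, bay, fern, cedar, tulip.

yew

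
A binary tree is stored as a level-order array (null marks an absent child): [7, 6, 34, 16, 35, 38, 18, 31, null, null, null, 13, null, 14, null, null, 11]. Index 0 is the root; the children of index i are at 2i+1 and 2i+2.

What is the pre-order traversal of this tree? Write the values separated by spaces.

7 6 16 31 11 35 34 38 13 18 14

Pre-order visits the node, then its left subtree, then its right subtree.
Visit 7.
At 7: go left to 6.
  Visit 6.
  At 6: go left to 16.
    Visit 16.
    At 16: go left to 31.
      Visit 31.
      At 31: no left child.
      At 31: go right to 11.
        11 is a leaf — visit 11.
    At 16: no right child.
  At 6: go right to 35.
    35 is a leaf — visit 35.
At 7: go right to 34.
  Visit 34.
  At 34: go left to 38.
    Visit 38.
    At 38: go left to 13.
      13 is a leaf — visit 13.
    At 38: no right child.
  At 34: go right to 18.
    Visit 18.
    At 18: go left to 14.
      14 is a leaf — visit 14.
    At 18: no right child.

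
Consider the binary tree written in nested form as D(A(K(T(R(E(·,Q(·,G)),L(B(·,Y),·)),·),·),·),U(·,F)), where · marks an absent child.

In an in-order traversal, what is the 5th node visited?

B

In-order visits the left subtree, then the node, then the right subtree.
At D: go left to A.
  At A: go left to K.
    At K: go left to T.
      At T: go left to R.
        At R: go left to E.
          At E: no left child.
          Visit E.
          At E: go right to Q.
            At Q: no left child.
            Visit Q.
            At Q: go right to G.
              G is a leaf — visit G.
        Visit R.
        At R: go right to L.
          At L: go left to B.
            At B: no left child.
            Visit B.
            At B: go right to Y.
              Y is a leaf — visit Y.
          Visit L.
          At L: no right child.
      Visit T.
      At T: no right child.
    Visit K.
    At K: no right child.
  Visit A.
  At A: no right child.
Visit D.
At D: go right to U.
  At U: no left child.
  Visit U.
  At U: go right to F.
    F is a leaf — visit F.
Full in-order sequence: E, Q, G, R, B, Y, L, T, K, A, D, U, F.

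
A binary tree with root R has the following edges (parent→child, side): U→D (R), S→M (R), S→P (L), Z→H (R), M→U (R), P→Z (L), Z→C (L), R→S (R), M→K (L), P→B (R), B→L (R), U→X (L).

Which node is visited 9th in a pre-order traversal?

Pre-order visits the node, then its left subtree, then its right subtree.
Visit R.
At R: no left child.
At R: go right to S.
  Visit S.
  At S: go left to P.
    Visit P.
    At P: go left to Z.
      Visit Z.
      At Z: go left to C.
        C is a leaf — visit C.
      At Z: go right to H.
        H is a leaf — visit H.
    At P: go right to B.
      Visit B.
      At B: no left child.
      At B: go right to L.
        L is a leaf — visit L.
  At S: go right to M.
    Visit M.
    At M: go left to K.
      K is a leaf — visit K.
    At M: go right to U.
      Visit U.
      At U: go left to X.
        X is a leaf — visit X.
      At U: go right to D.
        D is a leaf — visit D.
Full pre-order sequence: R, S, P, Z, C, H, B, L, M, K, U, X, D.

M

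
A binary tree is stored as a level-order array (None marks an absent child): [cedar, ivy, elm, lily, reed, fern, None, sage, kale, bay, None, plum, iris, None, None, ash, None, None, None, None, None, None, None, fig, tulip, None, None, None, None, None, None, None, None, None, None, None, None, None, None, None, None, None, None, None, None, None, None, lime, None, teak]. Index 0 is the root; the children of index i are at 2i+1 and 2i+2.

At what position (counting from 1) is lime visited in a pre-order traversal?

13

Pre-order visits the node, then its left subtree, then its right subtree.
Visit cedar.
At cedar: go left to ivy.
  Visit ivy.
  At ivy: go left to lily.
    Visit lily.
    At lily: go left to sage.
      Visit sage.
      At sage: go left to ash.
        ash is a leaf — visit ash.
      At sage: no right child.
    At lily: go right to kale.
      kale is a leaf — visit kale.
  At ivy: go right to reed.
    Visit reed.
    At reed: go left to bay.
      bay is a leaf — visit bay.
    At reed: no right child.
At cedar: go right to elm.
  Visit elm.
  At elm: go left to fern.
    Visit fern.
    At fern: go left to plum.
      Visit plum.
      At plum: go left to fig.
        Visit fig.
        At fig: go left to lime.
          lime is a leaf — visit lime.
        At fig: no right child.
      At plum: go right to tulip.
        Visit tulip.
        At tulip: go left to teak.
          teak is a leaf — visit teak.
        At tulip: no right child.
    At fern: go right to iris.
      iris is a leaf — visit iris.
  At elm: no right child.
Full pre-order sequence: cedar, ivy, lily, sage, ash, kale, reed, bay, elm, fern, plum, fig, lime, tulip, teak, iris.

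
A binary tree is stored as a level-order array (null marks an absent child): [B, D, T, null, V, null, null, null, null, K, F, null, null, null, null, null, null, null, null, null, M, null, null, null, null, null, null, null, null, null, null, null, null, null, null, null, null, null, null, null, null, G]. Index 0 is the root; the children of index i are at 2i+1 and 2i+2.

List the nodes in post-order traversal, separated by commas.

G, M, K, F, V, D, T, B

Post-order visits the left subtree, then the right subtree, then the node.
At B: go left to D.
  At D: no left child.
  At D: go right to V.
    At V: go left to K.
      At K: no left child.
      At K: go right to M.
        At M: go left to G.
          G is a leaf — visit G.
        At M: no right child.
        Visit M.
      Visit K.
    At V: go right to F.
      F is a leaf — visit F.
    Visit V.
  Visit D.
At B: go right to T.
  T is a leaf — visit T.
Visit B.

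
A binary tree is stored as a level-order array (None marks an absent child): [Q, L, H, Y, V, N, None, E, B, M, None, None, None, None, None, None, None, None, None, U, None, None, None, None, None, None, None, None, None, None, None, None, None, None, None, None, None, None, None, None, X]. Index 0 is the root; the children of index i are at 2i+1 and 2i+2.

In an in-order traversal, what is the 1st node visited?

E

In-order visits the left subtree, then the node, then the right subtree.
At Q: go left to L.
  At L: go left to Y.
    At Y: go left to E.
      E is a leaf — visit E.
    Visit Y.
    At Y: go right to B.
      B is a leaf — visit B.
  Visit L.
  At L: go right to V.
    At V: go left to M.
      At M: go left to U.
        At U: no left child.
        Visit U.
        At U: go right to X.
          X is a leaf — visit X.
      Visit M.
      At M: no right child.
    Visit V.
    At V: no right child.
Visit Q.
At Q: go right to H.
  At H: go left to N.
    N is a leaf — visit N.
  Visit H.
  At H: no right child.
Full in-order sequence: E, Y, B, L, U, X, M, V, Q, N, H.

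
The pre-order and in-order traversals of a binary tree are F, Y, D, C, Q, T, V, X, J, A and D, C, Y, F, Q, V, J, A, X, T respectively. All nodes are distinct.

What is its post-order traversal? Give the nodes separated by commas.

C, D, Y, A, J, X, V, T, Q, F

The first element of pre-order is the root; it splits in-order into left and right subtrees.
Root F: left subtree has 3 nodes {D, C, Y}, right has 6 {Q, V, J, A, X, T}.
  Root Y: left subtree has 2 nodes {D, C}, right has 0 { }.
    Root D: left subtree has 0 nodes { }, right has 1 {C}.
  Root Q: left subtree has 0 nodes { }, right has 5 {V, J, A, X, T}.
    Root T: left subtree has 4 nodes {V, J, A, X}, right has 0 { }.
      Root V: left subtree has 0 nodes { }, right has 3 {J, A, X}.
        Root X: left subtree has 2 nodes {J, A}, right has 0 { }.
          Root J: left subtree has 0 nodes { }, right has 1 {A}.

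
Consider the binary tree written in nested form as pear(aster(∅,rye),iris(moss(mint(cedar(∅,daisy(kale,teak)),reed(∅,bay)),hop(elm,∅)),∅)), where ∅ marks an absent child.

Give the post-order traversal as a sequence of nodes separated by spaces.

rye aster kale teak daisy cedar bay reed mint elm hop moss iris pear

Post-order visits the left subtree, then the right subtree, then the node.
At pear: go left to aster.
  At aster: no left child.
  At aster: go right to rye.
    rye is a leaf — visit rye.
  Visit aster.
At pear: go right to iris.
  At iris: go left to moss.
    At moss: go left to mint.
      At mint: go left to cedar.
        At cedar: no left child.
        At cedar: go right to daisy.
          At daisy: go left to kale.
            kale is a leaf — visit kale.
          At daisy: go right to teak.
            teak is a leaf — visit teak.
          Visit daisy.
        Visit cedar.
      At mint: go right to reed.
        At reed: no left child.
        At reed: go right to bay.
          bay is a leaf — visit bay.
        Visit reed.
      Visit mint.
    At moss: go right to hop.
      At hop: go left to elm.
        elm is a leaf — visit elm.
      At hop: no right child.
      Visit hop.
    Visit moss.
  At iris: no right child.
  Visit iris.
Visit pear.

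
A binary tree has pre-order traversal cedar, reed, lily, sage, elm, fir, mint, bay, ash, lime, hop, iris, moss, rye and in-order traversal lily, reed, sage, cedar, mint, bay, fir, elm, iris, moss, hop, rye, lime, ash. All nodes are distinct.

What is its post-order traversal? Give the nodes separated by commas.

lily, sage, reed, bay, mint, fir, moss, iris, rye, hop, lime, ash, elm, cedar

The first element of pre-order is the root; it splits in-order into left and right subtrees.
Root cedar: left subtree has 3 nodes {lily, reed, sage}, right has 10 {mint, bay, fir, elm, iris, moss, hop, rye, lime, ash}.
  Root reed: left subtree has 1 node {lily}, right has 1 {sage}.
  Root elm: left subtree has 3 nodes {mint, bay, fir}, right has 6 {iris, moss, hop, rye, lime, ash}.
    Root fir: left subtree has 2 nodes {mint, bay}, right has 0 { }.
      Root mint: left subtree has 0 nodes { }, right has 1 {bay}.
    Root ash: left subtree has 5 nodes {iris, moss, hop, rye, lime}, right has 0 { }.
      Root lime: left subtree has 4 nodes {iris, moss, hop, rye}, right has 0 { }.
        Root hop: left subtree has 2 nodes {iris, moss}, right has 1 {rye}.
          Root iris: left subtree has 0 nodes { }, right has 1 {moss}.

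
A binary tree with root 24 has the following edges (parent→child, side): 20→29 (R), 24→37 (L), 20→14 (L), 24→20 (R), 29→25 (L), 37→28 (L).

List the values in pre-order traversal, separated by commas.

Pre-order visits the node, then its left subtree, then its right subtree.
Visit 24.
At 24: go left to 37.
  Visit 37.
  At 37: go left to 28.
    28 is a leaf — visit 28.
  At 37: no right child.
At 24: go right to 20.
  Visit 20.
  At 20: go left to 14.
    14 is a leaf — visit 14.
  At 20: go right to 29.
    Visit 29.
    At 29: go left to 25.
      25 is a leaf — visit 25.
    At 29: no right child.

24, 37, 28, 20, 14, 29, 25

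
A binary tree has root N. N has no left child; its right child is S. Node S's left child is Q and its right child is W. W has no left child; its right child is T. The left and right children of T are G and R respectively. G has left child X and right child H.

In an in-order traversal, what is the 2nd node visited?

Q

In-order visits the left subtree, then the node, then the right subtree.
At N: no left child.
Visit N.
At N: go right to S.
  At S: go left to Q.
    Q is a leaf — visit Q.
  Visit S.
  At S: go right to W.
    At W: no left child.
    Visit W.
    At W: go right to T.
      At T: go left to G.
        At G: go left to X.
          X is a leaf — visit X.
        Visit G.
        At G: go right to H.
          H is a leaf — visit H.
      Visit T.
      At T: go right to R.
        R is a leaf — visit R.
Full in-order sequence: N, Q, S, W, X, G, H, T, R.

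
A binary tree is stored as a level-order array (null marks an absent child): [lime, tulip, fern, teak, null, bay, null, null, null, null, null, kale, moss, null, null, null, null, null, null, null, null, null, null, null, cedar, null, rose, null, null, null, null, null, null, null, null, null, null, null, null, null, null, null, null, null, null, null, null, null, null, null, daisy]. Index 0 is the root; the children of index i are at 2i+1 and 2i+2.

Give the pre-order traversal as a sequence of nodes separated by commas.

lime, tulip, teak, fern, bay, kale, cedar, daisy, moss, rose

Pre-order visits the node, then its left subtree, then its right subtree.
Visit lime.
At lime: go left to tulip.
  Visit tulip.
  At tulip: go left to teak.
    teak is a leaf — visit teak.
  At tulip: no right child.
At lime: go right to fern.
  Visit fern.
  At fern: go left to bay.
    Visit bay.
    At bay: go left to kale.
      Visit kale.
      At kale: no left child.
      At kale: go right to cedar.
        Visit cedar.
        At cedar: no left child.
        At cedar: go right to daisy.
          daisy is a leaf — visit daisy.
    At bay: go right to moss.
      Visit moss.
      At moss: no left child.
      At moss: go right to rose.
        rose is a leaf — visit rose.
  At fern: no right child.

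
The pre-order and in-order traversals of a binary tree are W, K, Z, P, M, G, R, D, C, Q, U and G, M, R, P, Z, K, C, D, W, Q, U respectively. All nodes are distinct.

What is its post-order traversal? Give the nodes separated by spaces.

The first element of pre-order is the root; it splits in-order into left and right subtrees.
Root W: left subtree has 8 nodes {G, M, R, P, Z, K, C, D}, right has 2 {Q, U}.
  Root K: left subtree has 5 nodes {G, M, R, P, Z}, right has 2 {C, D}.
    Root Z: left subtree has 4 nodes {G, M, R, P}, right has 0 { }.
      Root P: left subtree has 3 nodes {G, M, R}, right has 0 { }.
        Root M: left subtree has 1 node {G}, right has 1 {R}.
    Root D: left subtree has 1 node {C}, right has 0 { }.
  Root Q: left subtree has 0 nodes { }, right has 1 {U}.

G R M P Z C D K U Q W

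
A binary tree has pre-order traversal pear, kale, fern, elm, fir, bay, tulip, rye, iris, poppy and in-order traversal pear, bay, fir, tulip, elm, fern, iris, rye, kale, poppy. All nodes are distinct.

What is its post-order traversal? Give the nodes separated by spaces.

The first element of pre-order is the root; it splits in-order into left and right subtrees.
Root pear: left subtree has 0 nodes { }, right has 9 {bay, fir, tulip, elm, fern, iris, rye, kale, poppy}.
  Root kale: left subtree has 7 nodes {bay, fir, tulip, elm, fern, iris, rye}, right has 1 {poppy}.
    Root fern: left subtree has 4 nodes {bay, fir, tulip, elm}, right has 2 {iris, rye}.
      Root elm: left subtree has 3 nodes {bay, fir, tulip}, right has 0 { }.
        Root fir: left subtree has 1 node {bay}, right has 1 {tulip}.
      Root rye: left subtree has 1 node {iris}, right has 0 { }.

bay tulip fir elm iris rye fern poppy kale pear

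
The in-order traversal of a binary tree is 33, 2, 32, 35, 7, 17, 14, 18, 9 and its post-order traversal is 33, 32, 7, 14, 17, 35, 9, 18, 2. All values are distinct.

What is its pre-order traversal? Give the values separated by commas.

The last element of post-order is the root; it splits in-order into left and right subtrees.
Root 2: left subtree has 1 node {33}, right has 7 {32, 35, 7, 17, 14, 18, 9}.
  Root 18: left subtree has 5 nodes {32, 35, 7, 17, 14}, right has 1 {9}.
    Root 35: left subtree has 1 node {32}, right has 3 {7, 17, 14}.
      Root 17: left subtree has 1 node {7}, right has 1 {14}.

2, 33, 18, 35, 32, 17, 7, 14, 9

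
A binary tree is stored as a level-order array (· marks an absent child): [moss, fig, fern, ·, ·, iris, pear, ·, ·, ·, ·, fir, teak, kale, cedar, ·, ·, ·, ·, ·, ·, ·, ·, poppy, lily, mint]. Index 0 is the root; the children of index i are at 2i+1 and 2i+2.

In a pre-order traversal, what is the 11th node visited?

kale

Pre-order visits the node, then its left subtree, then its right subtree.
Visit moss.
At moss: go left to fig.
  fig is a leaf — visit fig.
At moss: go right to fern.
  Visit fern.
  At fern: go left to iris.
    Visit iris.
    At iris: go left to fir.
      Visit fir.
      At fir: go left to poppy.
        poppy is a leaf — visit poppy.
      At fir: go right to lily.
        lily is a leaf — visit lily.
    At iris: go right to teak.
      Visit teak.
      At teak: go left to mint.
        mint is a leaf — visit mint.
      At teak: no right child.
  At fern: go right to pear.
    Visit pear.
    At pear: go left to kale.
      kale is a leaf — visit kale.
    At pear: go right to cedar.
      cedar is a leaf — visit cedar.
Full pre-order sequence: moss, fig, fern, iris, fir, poppy, lily, teak, mint, pear, kale, cedar.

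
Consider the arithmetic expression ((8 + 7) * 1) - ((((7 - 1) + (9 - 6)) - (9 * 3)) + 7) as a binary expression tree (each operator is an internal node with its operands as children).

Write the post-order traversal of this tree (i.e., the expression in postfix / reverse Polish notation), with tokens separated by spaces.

Post-order on an expression tree gives postfix notation: for each operator, emit left operand, right operand, then the operator.

8 7 + 1 * 7 1 - 9 6 - + 9 3 * - 7 + -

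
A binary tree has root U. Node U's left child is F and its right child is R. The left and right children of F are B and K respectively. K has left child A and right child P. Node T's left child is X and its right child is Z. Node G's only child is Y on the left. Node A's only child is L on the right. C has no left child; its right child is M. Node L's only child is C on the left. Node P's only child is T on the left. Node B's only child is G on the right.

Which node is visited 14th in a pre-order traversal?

Pre-order visits the node, then its left subtree, then its right subtree.
Visit U.
At U: go left to F.
  Visit F.
  At F: go left to B.
    Visit B.
    At B: no left child.
    At B: go right to G.
      Visit G.
      At G: go left to Y.
        Y is a leaf — visit Y.
      At G: no right child.
  At F: go right to K.
    Visit K.
    At K: go left to A.
      Visit A.
      At A: no left child.
      At A: go right to L.
        Visit L.
        At L: go left to C.
          Visit C.
          At C: no left child.
          At C: go right to M.
            M is a leaf — visit M.
        At L: no right child.
    At K: go right to P.
      Visit P.
      At P: go left to T.
        Visit T.
        At T: go left to X.
          X is a leaf — visit X.
        At T: go right to Z.
          Z is a leaf — visit Z.
      At P: no right child.
At U: go right to R.
  R is a leaf — visit R.
Full pre-order sequence: U, F, B, G, Y, K, A, L, C, M, P, T, X, Z, R.

Z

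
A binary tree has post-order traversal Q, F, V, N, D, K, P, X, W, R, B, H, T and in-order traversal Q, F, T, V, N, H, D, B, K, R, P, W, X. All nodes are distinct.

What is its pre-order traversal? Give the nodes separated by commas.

T, F, Q, H, N, V, B, D, R, K, W, P, X

The last element of post-order is the root; it splits in-order into left and right subtrees.
Root T: left subtree has 2 nodes {Q, F}, right has 10 {V, N, H, D, B, K, R, P, W, X}.
  Root F: left subtree has 1 node {Q}, right has 0 { }.
  Root H: left subtree has 2 nodes {V, N}, right has 7 {D, B, K, R, P, W, X}.
    Root N: left subtree has 1 node {V}, right has 0 { }.
    Root B: left subtree has 1 node {D}, right has 5 {K, R, P, W, X}.
      Root R: left subtree has 1 node {K}, right has 3 {P, W, X}.
        Root W: left subtree has 1 node {P}, right has 1 {X}.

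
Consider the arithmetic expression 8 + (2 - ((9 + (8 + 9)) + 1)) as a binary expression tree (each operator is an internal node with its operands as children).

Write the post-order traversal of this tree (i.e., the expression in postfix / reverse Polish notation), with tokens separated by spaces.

Post-order on an expression tree gives postfix notation: for each operator, emit left operand, right operand, then the operator.

8 2 9 8 9 + + 1 + - +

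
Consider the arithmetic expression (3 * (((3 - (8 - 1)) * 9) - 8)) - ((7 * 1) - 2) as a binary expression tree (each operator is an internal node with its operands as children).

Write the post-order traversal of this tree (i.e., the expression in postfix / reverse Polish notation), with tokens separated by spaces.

3 3 8 1 - - 9 * 8 - * 7 1 * 2 - -

Post-order on an expression tree gives postfix notation: for each operator, emit left operand, right operand, then the operator.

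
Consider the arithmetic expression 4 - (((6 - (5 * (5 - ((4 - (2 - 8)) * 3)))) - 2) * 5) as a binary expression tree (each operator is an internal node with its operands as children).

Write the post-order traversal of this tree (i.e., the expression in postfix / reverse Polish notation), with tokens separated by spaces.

Post-order on an expression tree gives postfix notation: for each operator, emit left operand, right operand, then the operator.

4 6 5 5 4 2 8 - - 3 * - * - 2 - 5 * -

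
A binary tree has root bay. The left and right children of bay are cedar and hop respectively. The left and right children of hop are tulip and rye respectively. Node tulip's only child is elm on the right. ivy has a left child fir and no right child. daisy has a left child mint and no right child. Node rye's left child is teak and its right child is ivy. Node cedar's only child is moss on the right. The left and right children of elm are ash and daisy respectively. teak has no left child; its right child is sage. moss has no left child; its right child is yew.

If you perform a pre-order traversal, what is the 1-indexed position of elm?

7

Pre-order visits the node, then its left subtree, then its right subtree.
Visit bay.
At bay: go left to cedar.
  Visit cedar.
  At cedar: no left child.
  At cedar: go right to moss.
    Visit moss.
    At moss: no left child.
    At moss: go right to yew.
      yew is a leaf — visit yew.
At bay: go right to hop.
  Visit hop.
  At hop: go left to tulip.
    Visit tulip.
    At tulip: no left child.
    At tulip: go right to elm.
      Visit elm.
      At elm: go left to ash.
        ash is a leaf — visit ash.
      At elm: go right to daisy.
        Visit daisy.
        At daisy: go left to mint.
          mint is a leaf — visit mint.
        At daisy: no right child.
  At hop: go right to rye.
    Visit rye.
    At rye: go left to teak.
      Visit teak.
      At teak: no left child.
      At teak: go right to sage.
        sage is a leaf — visit sage.
    At rye: go right to ivy.
      Visit ivy.
      At ivy: go left to fir.
        fir is a leaf — visit fir.
      At ivy: no right child.
Full pre-order sequence: bay, cedar, moss, yew, hop, tulip, elm, ash, daisy, mint, rye, teak, sage, ivy, fir.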